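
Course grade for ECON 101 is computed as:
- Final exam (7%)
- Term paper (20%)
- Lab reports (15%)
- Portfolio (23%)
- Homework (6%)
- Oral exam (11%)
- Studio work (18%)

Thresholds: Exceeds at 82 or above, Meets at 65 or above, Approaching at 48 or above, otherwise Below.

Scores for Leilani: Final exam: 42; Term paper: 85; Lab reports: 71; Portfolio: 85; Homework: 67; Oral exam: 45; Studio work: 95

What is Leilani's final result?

Weighted total:
  Final exam 42 × 0.07 = 2.94
  Term paper 85 × 0.2 = 17
  Lab reports 71 × 0.15 = 10.65
  Portfolio 85 × 0.23 = 19.55
  Homework 67 × 0.06 = 4.02
  Oral exam 45 × 0.11 = 4.95
  Studio work 95 × 0.18 = 17.1
Sum = 76.21
76.21 is ≥ 65 and < 82 → Meets

Meets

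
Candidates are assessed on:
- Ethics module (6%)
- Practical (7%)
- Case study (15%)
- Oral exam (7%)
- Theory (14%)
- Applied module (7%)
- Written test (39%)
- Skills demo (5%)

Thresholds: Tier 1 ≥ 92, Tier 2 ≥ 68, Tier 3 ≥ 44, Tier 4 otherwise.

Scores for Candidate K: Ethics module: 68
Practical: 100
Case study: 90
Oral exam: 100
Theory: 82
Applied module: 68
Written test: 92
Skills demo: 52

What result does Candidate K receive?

Tier 2

Weighted total:
  Ethics module 68 × 0.06 = 4.08
  Practical 100 × 0.07 = 7
  Case study 90 × 0.15 = 13.5
  Oral exam 100 × 0.07 = 7
  Theory 82 × 0.14 = 11.48
  Applied module 68 × 0.07 = 4.76
  Written test 92 × 0.39 = 35.88
  Skills demo 52 × 0.05 = 2.6
Sum = 86.3
86.3 is ≥ 68 and < 92 → Tier 2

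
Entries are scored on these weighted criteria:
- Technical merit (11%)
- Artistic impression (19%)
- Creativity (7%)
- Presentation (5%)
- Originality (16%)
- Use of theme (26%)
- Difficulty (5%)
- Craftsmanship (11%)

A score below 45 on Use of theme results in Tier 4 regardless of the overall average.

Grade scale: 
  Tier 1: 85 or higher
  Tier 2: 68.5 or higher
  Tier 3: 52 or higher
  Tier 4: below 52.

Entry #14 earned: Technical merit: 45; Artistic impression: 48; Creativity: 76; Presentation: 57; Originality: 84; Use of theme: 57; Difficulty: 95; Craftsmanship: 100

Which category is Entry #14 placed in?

Use of theme score 57 ≥ 45: minimum met.
Weighted total:
  Technical merit 45 × 0.11 = 4.95
  Artistic impression 48 × 0.19 = 9.12
  Creativity 76 × 0.07 = 5.32
  Presentation 57 × 0.05 = 2.85
  Originality 84 × 0.16 = 13.44
  Use of theme 57 × 0.26 = 14.82
  Difficulty 95 × 0.05 = 4.75
  Craftsmanship 100 × 0.11 = 11
Sum = 66.25
66.25 is ≥ 52 and < 68.5 → Tier 3

Tier 3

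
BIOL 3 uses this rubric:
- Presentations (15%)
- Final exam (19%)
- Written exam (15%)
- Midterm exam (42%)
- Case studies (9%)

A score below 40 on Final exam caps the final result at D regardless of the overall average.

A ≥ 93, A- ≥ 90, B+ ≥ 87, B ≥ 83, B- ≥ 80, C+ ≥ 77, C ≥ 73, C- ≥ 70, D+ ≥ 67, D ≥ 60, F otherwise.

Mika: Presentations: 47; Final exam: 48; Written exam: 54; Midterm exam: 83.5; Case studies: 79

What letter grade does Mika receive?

D

Final exam score 48 ≥ 40: minimum met.
Weighted total:
  Presentations 47 × 0.15 = 7.05
  Final exam 48 × 0.19 = 9.12
  Written exam 54 × 0.15 = 8.1
  Midterm exam 83.5 × 0.42 = 35.07
  Case studies 79 × 0.09 = 7.11
Sum = 66.45
66.45 is ≥ 60 and < 67 → D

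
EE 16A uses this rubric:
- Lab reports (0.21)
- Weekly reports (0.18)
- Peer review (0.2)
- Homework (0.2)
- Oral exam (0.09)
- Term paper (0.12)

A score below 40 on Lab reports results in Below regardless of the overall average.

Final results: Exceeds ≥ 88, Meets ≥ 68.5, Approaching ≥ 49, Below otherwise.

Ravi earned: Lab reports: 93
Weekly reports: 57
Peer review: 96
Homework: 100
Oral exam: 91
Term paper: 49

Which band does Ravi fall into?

Lab reports score 93 ≥ 40: minimum met.
Weighted total:
  Lab reports 93 × 0.21 = 19.53
  Weekly reports 57 × 0.18 = 10.26
  Peer review 96 × 0.2 = 19.2
  Homework 100 × 0.2 = 20
  Oral exam 91 × 0.09 = 8.19
  Term paper 49 × 0.12 = 5.88
Sum = 83.06
83.06 is ≥ 68.5 and < 88 → Meets

Meets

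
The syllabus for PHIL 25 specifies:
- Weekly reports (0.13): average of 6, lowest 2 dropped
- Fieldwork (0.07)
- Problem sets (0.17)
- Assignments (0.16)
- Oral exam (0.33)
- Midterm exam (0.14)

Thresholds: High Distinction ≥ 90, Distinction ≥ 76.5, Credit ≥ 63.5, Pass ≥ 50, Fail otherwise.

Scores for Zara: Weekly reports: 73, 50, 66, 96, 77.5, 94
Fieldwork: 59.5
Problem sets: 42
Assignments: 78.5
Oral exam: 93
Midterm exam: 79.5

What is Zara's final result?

Weekly reports: drop 50, 66 → average of remaining 4 = 340.5/4 = 85.125
Weighted total:
  Weekly reports 85.125 × 0.13 = 11.06625
  Fieldwork 59.5 × 0.07 = 4.165
  Problem sets 42 × 0.17 = 7.14
  Assignments 78.5 × 0.16 = 12.56
  Oral exam 93 × 0.33 = 30.69
  Midterm exam 79.5 × 0.14 = 11.13
Sum = 76.75125
76.75125 is ≥ 76.5 and < 90 → Distinction

Distinction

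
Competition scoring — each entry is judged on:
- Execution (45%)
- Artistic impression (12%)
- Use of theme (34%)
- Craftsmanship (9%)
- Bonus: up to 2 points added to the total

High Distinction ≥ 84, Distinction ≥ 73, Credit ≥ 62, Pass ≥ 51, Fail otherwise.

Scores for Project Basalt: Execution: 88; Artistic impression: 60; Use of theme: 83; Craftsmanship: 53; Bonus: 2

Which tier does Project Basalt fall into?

Weighted total:
  Execution 88 × 0.45 = 39.6
  Artistic impression 60 × 0.12 = 7.2
  Use of theme 83 × 0.34 = 28.22
  Craftsmanship 53 × 0.09 = 4.77
Sum = 79.79
Bonus: 79.79 + 2 = 81.79
81.79 is ≥ 73 and < 84 → Distinction

Distinction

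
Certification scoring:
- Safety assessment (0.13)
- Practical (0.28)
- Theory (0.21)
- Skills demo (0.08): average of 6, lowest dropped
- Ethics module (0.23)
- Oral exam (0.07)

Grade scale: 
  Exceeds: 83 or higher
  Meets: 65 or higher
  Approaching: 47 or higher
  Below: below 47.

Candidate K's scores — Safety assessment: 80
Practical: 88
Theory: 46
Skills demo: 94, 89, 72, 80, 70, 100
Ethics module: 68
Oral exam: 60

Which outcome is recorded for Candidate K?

Meets

Skills demo: drop 70 → average of remaining 5 = 435/5 = 87
Weighted total:
  Safety assessment 80 × 0.13 = 10.4
  Practical 88 × 0.28 = 24.64
  Theory 46 × 0.21 = 9.66
  Skills demo 87 × 0.08 = 6.96
  Ethics module 68 × 0.23 = 15.64
  Oral exam 60 × 0.07 = 4.2
Sum = 71.5
71.5 is ≥ 65 and < 83 → Meets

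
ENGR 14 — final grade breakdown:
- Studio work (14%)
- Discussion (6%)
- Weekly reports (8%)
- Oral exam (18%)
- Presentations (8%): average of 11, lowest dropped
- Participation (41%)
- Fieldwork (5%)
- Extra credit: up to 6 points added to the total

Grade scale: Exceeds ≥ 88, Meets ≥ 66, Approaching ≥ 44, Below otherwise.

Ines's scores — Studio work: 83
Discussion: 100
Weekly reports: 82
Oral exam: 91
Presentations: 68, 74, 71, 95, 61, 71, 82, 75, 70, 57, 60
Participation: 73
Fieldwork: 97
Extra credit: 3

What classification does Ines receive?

Presentations: drop 57 → average of remaining 10 = 727/10 = 72.7
Weighted total:
  Studio work 83 × 0.14 = 11.62
  Discussion 100 × 0.06 = 6
  Weekly reports 82 × 0.08 = 6.56
  Oral exam 91 × 0.18 = 16.38
  Presentations 72.7 × 0.08 = 5.816
  Participation 73 × 0.41 = 29.93
  Fieldwork 97 × 0.05 = 4.85
Sum = 81.156
Extra credit: 81.156 + 3 = 84.156
84.156 is ≥ 66 and < 88 → Meets

Meets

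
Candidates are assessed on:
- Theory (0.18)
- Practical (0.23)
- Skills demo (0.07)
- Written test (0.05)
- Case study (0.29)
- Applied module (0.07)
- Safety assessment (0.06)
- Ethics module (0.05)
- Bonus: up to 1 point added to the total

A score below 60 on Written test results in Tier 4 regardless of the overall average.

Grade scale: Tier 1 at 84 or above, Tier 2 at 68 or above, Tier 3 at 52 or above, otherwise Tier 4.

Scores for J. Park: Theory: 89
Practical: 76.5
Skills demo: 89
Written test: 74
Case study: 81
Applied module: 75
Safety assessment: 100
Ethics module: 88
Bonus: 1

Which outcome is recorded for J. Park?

Written test score 74 ≥ 60: minimum met.
Weighted total:
  Theory 89 × 0.18 = 16.02
  Practical 76.5 × 0.23 = 17.595
  Skills demo 89 × 0.07 = 6.23
  Written test 74 × 0.05 = 3.7
  Case study 81 × 0.29 = 23.49
  Applied module 75 × 0.07 = 5.25
  Safety assessment 100 × 0.06 = 6
  Ethics module 88 × 0.05 = 4.4
Sum = 82.685
Bonus: 82.685 + 1 = 83.685
83.685 is ≥ 68 and < 84 → Tier 2

Tier 2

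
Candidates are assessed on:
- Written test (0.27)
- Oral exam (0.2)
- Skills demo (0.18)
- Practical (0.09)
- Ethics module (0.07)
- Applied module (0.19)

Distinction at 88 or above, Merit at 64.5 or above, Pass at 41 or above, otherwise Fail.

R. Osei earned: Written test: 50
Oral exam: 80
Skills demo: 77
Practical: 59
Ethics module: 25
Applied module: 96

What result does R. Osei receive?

Weighted total:
  Written test 50 × 0.27 = 13.5
  Oral exam 80 × 0.2 = 16
  Skills demo 77 × 0.18 = 13.86
  Practical 59 × 0.09 = 5.31
  Ethics module 25 × 0.07 = 1.75
  Applied module 96 × 0.19 = 18.24
Sum = 68.66
68.66 is ≥ 64.5 and < 88 → Merit

Merit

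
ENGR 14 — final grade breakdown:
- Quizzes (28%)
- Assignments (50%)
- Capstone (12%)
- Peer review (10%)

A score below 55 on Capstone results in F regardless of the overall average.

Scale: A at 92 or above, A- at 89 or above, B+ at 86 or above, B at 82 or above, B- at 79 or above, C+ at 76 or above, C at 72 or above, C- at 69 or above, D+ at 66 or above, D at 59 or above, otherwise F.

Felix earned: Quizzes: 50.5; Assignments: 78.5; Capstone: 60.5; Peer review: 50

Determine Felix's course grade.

Capstone score 60.5 ≥ 55: minimum met.
Weighted total:
  Quizzes 50.5 × 0.28 = 14.14
  Assignments 78.5 × 0.5 = 39.25
  Capstone 60.5 × 0.12 = 7.26
  Peer review 50 × 0.1 = 5
Sum = 65.65
65.65 is ≥ 59 and < 66 → D

D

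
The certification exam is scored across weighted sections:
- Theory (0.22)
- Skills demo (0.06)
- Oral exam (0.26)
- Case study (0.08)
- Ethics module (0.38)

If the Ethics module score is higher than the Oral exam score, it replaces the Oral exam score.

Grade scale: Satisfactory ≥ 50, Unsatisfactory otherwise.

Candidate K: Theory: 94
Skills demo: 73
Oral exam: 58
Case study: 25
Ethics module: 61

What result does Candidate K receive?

Ethics module (61) > Oral exam (58), so Oral exam counts as 61.
Weighted total:
  Theory 94 × 0.22 = 20.68
  Skills demo 73 × 0.06 = 4.38
  Oral exam 61 × 0.26 = 15.86
  Case study 25 × 0.08 = 2
  Ethics module 61 × 0.38 = 23.18
Sum = 66.1
66.1 ≥ 50 → Satisfactory

Satisfactory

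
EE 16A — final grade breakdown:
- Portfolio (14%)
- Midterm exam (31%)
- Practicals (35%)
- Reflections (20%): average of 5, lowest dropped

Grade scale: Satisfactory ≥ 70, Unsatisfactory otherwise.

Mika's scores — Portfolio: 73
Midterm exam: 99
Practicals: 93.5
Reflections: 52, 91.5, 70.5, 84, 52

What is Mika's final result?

Reflections: drop 52 → average of remaining 4 = 298/4 = 74.5
Weighted total:
  Portfolio 73 × 0.14 = 10.22
  Midterm exam 99 × 0.31 = 30.69
  Practicals 93.5 × 0.35 = 32.725
  Reflections 74.5 × 0.2 = 14.9
Sum = 88.535
88.535 ≥ 70 → Satisfactory

Satisfactory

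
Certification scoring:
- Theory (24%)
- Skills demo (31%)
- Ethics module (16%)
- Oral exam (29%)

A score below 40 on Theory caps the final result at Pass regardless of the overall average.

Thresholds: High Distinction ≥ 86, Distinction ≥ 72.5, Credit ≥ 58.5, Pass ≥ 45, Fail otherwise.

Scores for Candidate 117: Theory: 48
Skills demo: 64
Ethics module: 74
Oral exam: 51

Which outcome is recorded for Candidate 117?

Pass

Theory score 48 ≥ 40: minimum met.
Weighted total:
  Theory 48 × 0.24 = 11.52
  Skills demo 64 × 0.31 = 19.84
  Ethics module 74 × 0.16 = 11.84
  Oral exam 51 × 0.29 = 14.79
Sum = 57.99
57.99 is ≥ 45 and < 58.5 → Pass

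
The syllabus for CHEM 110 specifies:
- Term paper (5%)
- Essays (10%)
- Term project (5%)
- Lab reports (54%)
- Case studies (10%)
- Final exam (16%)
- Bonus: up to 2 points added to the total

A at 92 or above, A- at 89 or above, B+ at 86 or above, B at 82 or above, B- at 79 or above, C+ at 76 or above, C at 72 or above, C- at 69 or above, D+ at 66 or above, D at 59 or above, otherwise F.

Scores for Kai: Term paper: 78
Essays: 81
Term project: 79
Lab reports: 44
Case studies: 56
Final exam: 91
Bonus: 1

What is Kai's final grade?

Weighted total:
  Term paper 78 × 0.05 = 3.9
  Essays 81 × 0.1 = 8.1
  Term project 79 × 0.05 = 3.95
  Lab reports 44 × 0.54 = 23.76
  Case studies 56 × 0.1 = 5.6
  Final exam 91 × 0.16 = 14.56
Sum = 59.87
Bonus: 59.87 + 1 = 60.87
60.87 is ≥ 59 and < 66 → D

D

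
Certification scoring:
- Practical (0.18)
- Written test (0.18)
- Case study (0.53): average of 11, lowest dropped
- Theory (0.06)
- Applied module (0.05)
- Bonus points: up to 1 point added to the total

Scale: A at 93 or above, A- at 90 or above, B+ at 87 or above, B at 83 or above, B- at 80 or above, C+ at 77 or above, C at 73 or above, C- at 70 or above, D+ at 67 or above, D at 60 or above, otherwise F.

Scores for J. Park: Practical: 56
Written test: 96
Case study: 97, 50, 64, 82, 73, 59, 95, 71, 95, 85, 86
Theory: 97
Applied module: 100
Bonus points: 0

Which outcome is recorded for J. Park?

B-

Case study: drop 50 → average of remaining 10 = 807/10 = 80.7
Weighted total:
  Practical 56 × 0.18 = 10.08
  Written test 96 × 0.18 = 17.28
  Case study 80.7 × 0.53 = 42.771
  Theory 97 × 0.06 = 5.82
  Applied module 100 × 0.05 = 5
Sum = 80.951
Bonus points: 80.951 + 0 = 80.951
80.951 is ≥ 80 and < 83 → B-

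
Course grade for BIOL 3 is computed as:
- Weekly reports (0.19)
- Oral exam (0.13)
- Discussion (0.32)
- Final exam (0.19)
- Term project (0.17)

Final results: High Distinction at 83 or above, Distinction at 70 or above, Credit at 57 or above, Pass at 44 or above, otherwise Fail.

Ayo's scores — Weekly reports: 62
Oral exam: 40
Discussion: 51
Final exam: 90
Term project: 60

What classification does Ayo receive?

Credit

Weighted total:
  Weekly reports 62 × 0.19 = 11.78
  Oral exam 40 × 0.13 = 5.2
  Discussion 51 × 0.32 = 16.32
  Final exam 90 × 0.19 = 17.1
  Term project 60 × 0.17 = 10.2
Sum = 60.6
60.6 is ≥ 57 and < 70 → Credit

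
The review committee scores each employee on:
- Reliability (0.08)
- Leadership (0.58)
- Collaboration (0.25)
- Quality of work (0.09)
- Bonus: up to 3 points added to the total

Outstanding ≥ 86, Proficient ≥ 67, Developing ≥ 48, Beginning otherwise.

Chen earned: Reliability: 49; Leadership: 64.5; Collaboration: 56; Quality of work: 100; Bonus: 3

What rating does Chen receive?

Proficient

Weighted total:
  Reliability 49 × 0.08 = 3.92
  Leadership 64.5 × 0.58 = 37.41
  Collaboration 56 × 0.25 = 14
  Quality of work 100 × 0.09 = 9
Sum = 64.33
Bonus: 64.33 + 3 = 67.33
67.33 is ≥ 67 and < 86 → Proficient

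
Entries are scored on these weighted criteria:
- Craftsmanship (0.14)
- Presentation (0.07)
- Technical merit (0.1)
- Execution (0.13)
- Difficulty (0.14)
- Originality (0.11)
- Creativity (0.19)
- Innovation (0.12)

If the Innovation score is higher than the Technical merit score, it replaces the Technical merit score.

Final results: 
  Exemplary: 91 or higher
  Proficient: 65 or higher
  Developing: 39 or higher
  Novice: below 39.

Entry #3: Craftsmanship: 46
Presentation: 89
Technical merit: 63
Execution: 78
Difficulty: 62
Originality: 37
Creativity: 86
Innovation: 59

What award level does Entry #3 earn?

Innovation (59) ≤ Technical merit (63), so Technical merit stays at 63.
Weighted total:
  Craftsmanship 46 × 0.14 = 6.44
  Presentation 89 × 0.07 = 6.23
  Technical merit 63 × 0.1 = 6.3
  Execution 78 × 0.13 = 10.14
  Difficulty 62 × 0.14 = 8.68
  Originality 37 × 0.11 = 4.07
  Creativity 86 × 0.19 = 16.34
  Innovation 59 × 0.12 = 7.08
Sum = 65.28
65.28 is ≥ 65 and < 91 → Proficient

Proficient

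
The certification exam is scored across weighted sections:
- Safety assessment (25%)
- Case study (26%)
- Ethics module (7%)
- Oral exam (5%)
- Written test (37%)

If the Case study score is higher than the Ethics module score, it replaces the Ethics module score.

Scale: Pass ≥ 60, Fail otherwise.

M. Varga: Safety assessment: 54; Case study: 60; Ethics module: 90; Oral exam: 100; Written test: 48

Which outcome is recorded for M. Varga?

Case study (60) ≤ Ethics module (90), so Ethics module stays at 90.
Weighted total:
  Safety assessment 54 × 0.25 = 13.5
  Case study 60 × 0.26 = 15.6
  Ethics module 90 × 0.07 = 6.3
  Oral exam 100 × 0.05 = 5
  Written test 48 × 0.37 = 17.76
Sum = 58.16
58.16 < 60 → Fail

Fail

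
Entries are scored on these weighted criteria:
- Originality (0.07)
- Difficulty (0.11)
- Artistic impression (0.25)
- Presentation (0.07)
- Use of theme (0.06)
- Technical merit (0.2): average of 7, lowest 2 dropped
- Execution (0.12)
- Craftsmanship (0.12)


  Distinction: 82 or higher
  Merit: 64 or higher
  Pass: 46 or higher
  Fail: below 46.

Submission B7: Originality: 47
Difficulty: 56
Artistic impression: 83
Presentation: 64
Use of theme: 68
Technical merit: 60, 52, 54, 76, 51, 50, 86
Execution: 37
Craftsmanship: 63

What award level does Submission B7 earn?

Technical merit: drop 50, 51 → average of remaining 5 = 328/5 = 65.6
Weighted total:
  Originality 47 × 0.07 = 3.29
  Difficulty 56 × 0.11 = 6.16
  Artistic impression 83 × 0.25 = 20.75
  Presentation 64 × 0.07 = 4.48
  Use of theme 68 × 0.06 = 4.08
  Technical merit 65.6 × 0.2 = 13.12
  Execution 37 × 0.12 = 4.44
  Craftsmanship 63 × 0.12 = 7.56
Sum = 63.88
63.88 is ≥ 46 and < 64 → Pass

Pass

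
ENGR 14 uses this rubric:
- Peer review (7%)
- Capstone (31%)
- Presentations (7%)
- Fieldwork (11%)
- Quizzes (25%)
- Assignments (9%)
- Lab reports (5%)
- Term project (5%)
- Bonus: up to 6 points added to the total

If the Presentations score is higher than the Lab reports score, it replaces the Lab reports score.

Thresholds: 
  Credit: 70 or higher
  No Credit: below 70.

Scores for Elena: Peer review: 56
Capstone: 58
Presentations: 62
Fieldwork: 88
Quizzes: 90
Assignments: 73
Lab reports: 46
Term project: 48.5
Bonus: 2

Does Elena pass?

Credit

Presentations (62) > Lab reports (46), so Lab reports counts as 62.
Weighted total:
  Peer review 56 × 0.07 = 3.92
  Capstone 58 × 0.31 = 17.98
  Presentations 62 × 0.07 = 4.34
  Fieldwork 88 × 0.11 = 9.68
  Quizzes 90 × 0.25 = 22.5
  Assignments 73 × 0.09 = 6.57
  Lab reports 62 × 0.05 = 3.1
  Term project 48.5 × 0.05 = 2.425
Sum = 70.515
Bonus: 70.515 + 2 = 72.515
72.515 ≥ 70 → Credit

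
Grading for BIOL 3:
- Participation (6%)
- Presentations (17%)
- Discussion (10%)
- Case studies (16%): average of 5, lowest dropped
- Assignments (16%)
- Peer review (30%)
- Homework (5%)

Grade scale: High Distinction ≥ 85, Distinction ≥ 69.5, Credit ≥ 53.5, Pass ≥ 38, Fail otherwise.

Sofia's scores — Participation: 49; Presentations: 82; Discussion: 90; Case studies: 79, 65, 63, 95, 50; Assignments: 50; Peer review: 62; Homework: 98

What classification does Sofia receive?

Case studies: drop 50 → average of remaining 4 = 302/4 = 75.5
Weighted total:
  Participation 49 × 0.06 = 2.94
  Presentations 82 × 0.17 = 13.94
  Discussion 90 × 0.1 = 9
  Case studies 75.5 × 0.16 = 12.08
  Assignments 50 × 0.16 = 8
  Peer review 62 × 0.3 = 18.6
  Homework 98 × 0.05 = 4.9
Sum = 69.46
69.46 is ≥ 53.5 and < 69.5 → Credit

Credit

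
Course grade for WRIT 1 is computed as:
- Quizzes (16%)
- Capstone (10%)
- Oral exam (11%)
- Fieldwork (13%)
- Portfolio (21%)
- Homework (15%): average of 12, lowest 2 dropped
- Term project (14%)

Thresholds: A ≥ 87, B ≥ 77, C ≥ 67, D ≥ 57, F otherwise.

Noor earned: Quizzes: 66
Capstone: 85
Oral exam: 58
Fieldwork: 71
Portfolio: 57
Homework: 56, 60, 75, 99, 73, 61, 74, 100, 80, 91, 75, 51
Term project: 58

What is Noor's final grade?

Homework: drop 51, 56 → average of remaining 10 = 788/10 = 78.8
Weighted total:
  Quizzes 66 × 0.16 = 10.56
  Capstone 85 × 0.1 = 8.5
  Oral exam 58 × 0.11 = 6.38
  Fieldwork 71 × 0.13 = 9.23
  Portfolio 57 × 0.21 = 11.97
  Homework 78.8 × 0.15 = 11.82
  Term project 58 × 0.14 = 8.12
Sum = 66.58
66.58 is ≥ 57 and < 67 → D

D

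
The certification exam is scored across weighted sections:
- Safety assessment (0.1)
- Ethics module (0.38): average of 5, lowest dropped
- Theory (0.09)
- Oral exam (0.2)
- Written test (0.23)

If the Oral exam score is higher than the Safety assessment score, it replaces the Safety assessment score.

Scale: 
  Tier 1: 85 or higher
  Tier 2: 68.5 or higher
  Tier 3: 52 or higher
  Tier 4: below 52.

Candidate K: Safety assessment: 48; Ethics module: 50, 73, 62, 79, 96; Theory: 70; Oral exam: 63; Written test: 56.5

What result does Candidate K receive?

Ethics module: drop 50 → average of remaining 4 = 310/4 = 77.5
Oral exam (63) > Safety assessment (48), so Safety assessment counts as 63.
Weighted total:
  Safety assessment 63 × 0.1 = 6.3
  Ethics module 77.5 × 0.38 = 29.45
  Theory 70 × 0.09 = 6.3
  Oral exam 63 × 0.2 = 12.6
  Written test 56.5 × 0.23 = 12.995
Sum = 67.645
67.645 is ≥ 52 and < 68.5 → Tier 3

Tier 3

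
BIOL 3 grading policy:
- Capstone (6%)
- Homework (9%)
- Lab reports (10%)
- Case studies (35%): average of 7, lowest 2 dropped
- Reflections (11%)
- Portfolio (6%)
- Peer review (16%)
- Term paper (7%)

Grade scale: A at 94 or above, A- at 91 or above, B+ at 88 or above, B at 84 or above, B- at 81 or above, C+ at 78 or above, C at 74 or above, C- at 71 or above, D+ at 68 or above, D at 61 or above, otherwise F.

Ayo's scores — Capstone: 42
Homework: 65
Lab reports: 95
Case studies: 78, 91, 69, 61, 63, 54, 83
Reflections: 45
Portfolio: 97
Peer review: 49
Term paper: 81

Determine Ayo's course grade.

Case studies: drop 54, 61 → average of remaining 5 = 384/5 = 76.8
Weighted total:
  Capstone 42 × 0.06 = 2.52
  Homework 65 × 0.09 = 5.85
  Lab reports 95 × 0.1 = 9.5
  Case studies 76.8 × 0.35 = 26.88
  Reflections 45 × 0.11 = 4.95
  Portfolio 97 × 0.06 = 5.82
  Peer review 49 × 0.16 = 7.84
  Term paper 81 × 0.07 = 5.67
Sum = 69.03
69.03 is ≥ 68 and < 71 → D+

D+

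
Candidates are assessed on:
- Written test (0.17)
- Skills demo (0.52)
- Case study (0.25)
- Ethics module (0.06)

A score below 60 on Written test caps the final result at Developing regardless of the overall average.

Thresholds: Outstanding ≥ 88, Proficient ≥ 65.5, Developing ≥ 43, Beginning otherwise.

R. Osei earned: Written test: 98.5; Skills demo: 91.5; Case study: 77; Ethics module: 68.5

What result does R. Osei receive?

Proficient

Written test score 98.5 ≥ 60: minimum met.
Weighted total:
  Written test 98.5 × 0.17 = 16.745
  Skills demo 91.5 × 0.52 = 47.58
  Case study 77 × 0.25 = 19.25
  Ethics module 68.5 × 0.06 = 4.11
Sum = 87.685
87.685 is ≥ 65.5 and < 88 → Proficient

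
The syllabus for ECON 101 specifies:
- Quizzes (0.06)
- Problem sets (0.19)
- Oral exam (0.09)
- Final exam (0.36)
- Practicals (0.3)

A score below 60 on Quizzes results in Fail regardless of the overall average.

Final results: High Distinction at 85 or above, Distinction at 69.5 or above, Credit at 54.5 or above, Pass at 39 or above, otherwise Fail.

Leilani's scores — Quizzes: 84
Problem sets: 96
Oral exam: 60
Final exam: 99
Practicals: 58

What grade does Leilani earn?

Distinction

Quizzes score 84 ≥ 60: minimum met.
Weighted total:
  Quizzes 84 × 0.06 = 5.04
  Problem sets 96 × 0.19 = 18.24
  Oral exam 60 × 0.09 = 5.4
  Final exam 99 × 0.36 = 35.64
  Practicals 58 × 0.3 = 17.4
Sum = 81.72
81.72 is ≥ 69.5 and < 85 → Distinction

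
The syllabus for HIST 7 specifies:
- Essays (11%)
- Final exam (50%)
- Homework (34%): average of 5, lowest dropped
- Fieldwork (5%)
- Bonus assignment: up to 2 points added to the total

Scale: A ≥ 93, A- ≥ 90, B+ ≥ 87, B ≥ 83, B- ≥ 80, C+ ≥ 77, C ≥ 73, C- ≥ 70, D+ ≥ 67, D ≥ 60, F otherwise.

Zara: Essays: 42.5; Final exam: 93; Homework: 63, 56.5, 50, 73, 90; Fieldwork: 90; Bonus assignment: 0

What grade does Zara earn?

C+

Homework: drop 50 → average of remaining 4 = 282.5/4 = 70.625
Weighted total:
  Essays 42.5 × 0.11 = 4.675
  Final exam 93 × 0.5 = 46.5
  Homework 70.625 × 0.34 = 24.0125
  Fieldwork 90 × 0.05 = 4.5
Sum = 79.6875
Bonus assignment: 79.6875 + 0 = 79.6875
79.6875 is ≥ 77 and < 80 → C+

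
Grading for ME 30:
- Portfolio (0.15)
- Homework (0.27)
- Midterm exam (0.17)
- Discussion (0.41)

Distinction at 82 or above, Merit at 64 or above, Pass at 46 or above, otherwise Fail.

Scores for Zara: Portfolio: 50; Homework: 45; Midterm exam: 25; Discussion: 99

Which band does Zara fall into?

Merit

Weighted total:
  Portfolio 50 × 0.15 = 7.5
  Homework 45 × 0.27 = 12.15
  Midterm exam 25 × 0.17 = 4.25
  Discussion 99 × 0.41 = 40.59
Sum = 64.49
64.49 is ≥ 64 and < 82 → Merit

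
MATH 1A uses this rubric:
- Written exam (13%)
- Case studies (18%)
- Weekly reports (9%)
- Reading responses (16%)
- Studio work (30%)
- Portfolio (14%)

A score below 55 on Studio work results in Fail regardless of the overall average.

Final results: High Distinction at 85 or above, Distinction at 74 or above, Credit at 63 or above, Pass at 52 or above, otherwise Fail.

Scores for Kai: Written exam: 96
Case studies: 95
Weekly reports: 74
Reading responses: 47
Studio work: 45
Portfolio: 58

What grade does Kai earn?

Fail

Studio work score 45 < 55: minimum not met.
Weighted total:
  Written exam 96 × 0.13 = 12.48
  Case studies 95 × 0.18 = 17.1
  Weekly reports 74 × 0.09 = 6.66
  Reading responses 47 × 0.16 = 7.52
  Studio work 45 × 0.3 = 13.5
  Portfolio 58 × 0.14 = 8.12
Sum = 65.38
Because the Studio work minimum was not met, the result is Fail.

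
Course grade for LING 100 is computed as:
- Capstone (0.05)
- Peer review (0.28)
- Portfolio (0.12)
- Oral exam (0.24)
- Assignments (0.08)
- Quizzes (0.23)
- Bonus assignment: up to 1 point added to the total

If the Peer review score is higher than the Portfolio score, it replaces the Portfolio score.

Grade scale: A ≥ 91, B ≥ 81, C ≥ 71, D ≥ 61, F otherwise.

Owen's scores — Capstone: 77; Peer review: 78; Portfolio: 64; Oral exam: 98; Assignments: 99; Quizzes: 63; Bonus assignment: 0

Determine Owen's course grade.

C

Peer review (78) > Portfolio (64), so Portfolio counts as 78.
Weighted total:
  Capstone 77 × 0.05 = 3.85
  Peer review 78 × 0.28 = 21.84
  Portfolio 78 × 0.12 = 9.36
  Oral exam 98 × 0.24 = 23.52
  Assignments 99 × 0.08 = 7.92
  Quizzes 63 × 0.23 = 14.49
Sum = 80.98
Bonus assignment: 80.98 + 0 = 80.98
80.98 is ≥ 71 and < 81 → C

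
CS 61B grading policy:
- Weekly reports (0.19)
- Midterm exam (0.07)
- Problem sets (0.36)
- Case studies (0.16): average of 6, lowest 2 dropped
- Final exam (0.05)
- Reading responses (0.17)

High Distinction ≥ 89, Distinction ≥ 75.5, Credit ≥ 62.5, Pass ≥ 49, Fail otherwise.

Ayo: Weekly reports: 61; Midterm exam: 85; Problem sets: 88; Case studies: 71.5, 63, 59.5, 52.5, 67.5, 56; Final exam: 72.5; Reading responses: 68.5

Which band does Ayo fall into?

Case studies: drop 52.5, 56 → average of remaining 4 = 261.5/4 = 65.375
Weighted total:
  Weekly reports 61 × 0.19 = 11.59
  Midterm exam 85 × 0.07 = 5.95
  Problem sets 88 × 0.36 = 31.68
  Case studies 65.375 × 0.16 = 10.46
  Final exam 72.5 × 0.05 = 3.625
  Reading responses 68.5 × 0.17 = 11.645
Sum = 74.95
74.95 is ≥ 62.5 and < 75.5 → Credit

Credit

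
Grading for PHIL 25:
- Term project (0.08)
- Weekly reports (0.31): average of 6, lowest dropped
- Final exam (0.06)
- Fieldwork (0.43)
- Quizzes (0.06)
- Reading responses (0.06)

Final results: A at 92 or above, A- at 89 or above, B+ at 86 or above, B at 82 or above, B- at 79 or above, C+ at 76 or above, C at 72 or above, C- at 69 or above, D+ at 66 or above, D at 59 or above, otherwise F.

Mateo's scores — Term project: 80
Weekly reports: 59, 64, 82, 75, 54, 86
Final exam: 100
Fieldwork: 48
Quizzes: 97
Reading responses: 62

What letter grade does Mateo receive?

Weekly reports: drop 54 → average of remaining 5 = 366/5 = 73.2
Weighted total:
  Term project 80 × 0.08 = 6.4
  Weekly reports 73.2 × 0.31 = 22.692
  Final exam 100 × 0.06 = 6
  Fieldwork 48 × 0.43 = 20.64
  Quizzes 97 × 0.06 = 5.82
  Reading responses 62 × 0.06 = 3.72
Sum = 65.272
65.272 is ≥ 59 and < 66 → D

D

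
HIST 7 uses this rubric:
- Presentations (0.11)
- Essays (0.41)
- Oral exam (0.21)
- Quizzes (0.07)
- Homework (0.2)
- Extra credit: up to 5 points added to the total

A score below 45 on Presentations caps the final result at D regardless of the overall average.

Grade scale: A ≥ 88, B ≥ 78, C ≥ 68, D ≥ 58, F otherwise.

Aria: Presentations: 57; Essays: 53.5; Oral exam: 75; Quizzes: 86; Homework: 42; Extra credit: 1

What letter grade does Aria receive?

Presentations score 57 ≥ 45: minimum met.
Weighted total:
  Presentations 57 × 0.11 = 6.27
  Essays 53.5 × 0.41 = 21.935
  Oral exam 75 × 0.21 = 15.75
  Quizzes 86 × 0.07 = 6.02
  Homework 42 × 0.2 = 8.4
Sum = 58.375
Extra credit: 58.375 + 1 = 59.375
59.375 is ≥ 58 and < 68 → D

D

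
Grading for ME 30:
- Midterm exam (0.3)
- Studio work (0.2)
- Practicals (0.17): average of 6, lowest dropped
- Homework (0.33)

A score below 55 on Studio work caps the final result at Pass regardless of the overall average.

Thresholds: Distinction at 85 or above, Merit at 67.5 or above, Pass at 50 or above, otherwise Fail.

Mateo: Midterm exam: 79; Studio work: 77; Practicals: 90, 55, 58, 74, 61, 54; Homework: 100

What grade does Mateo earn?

Merit

Practicals: drop 54 → average of remaining 5 = 338/5 = 67.6
Studio work score 77 ≥ 55: minimum met.
Weighted total:
  Midterm exam 79 × 0.3 = 23.7
  Studio work 77 × 0.2 = 15.4
  Practicals 67.6 × 0.17 = 11.492
  Homework 100 × 0.33 = 33
Sum = 83.592
83.592 is ≥ 67.5 and < 85 → Merit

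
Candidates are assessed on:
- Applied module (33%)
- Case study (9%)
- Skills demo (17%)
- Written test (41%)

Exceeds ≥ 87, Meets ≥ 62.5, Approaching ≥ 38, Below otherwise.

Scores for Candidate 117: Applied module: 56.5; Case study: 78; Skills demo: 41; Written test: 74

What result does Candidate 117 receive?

Weighted total:
  Applied module 56.5 × 0.33 = 18.645
  Case study 78 × 0.09 = 7.02
  Skills demo 41 × 0.17 = 6.97
  Written test 74 × 0.41 = 30.34
Sum = 62.975
62.975 is ≥ 62.5 and < 87 → Meets

Meets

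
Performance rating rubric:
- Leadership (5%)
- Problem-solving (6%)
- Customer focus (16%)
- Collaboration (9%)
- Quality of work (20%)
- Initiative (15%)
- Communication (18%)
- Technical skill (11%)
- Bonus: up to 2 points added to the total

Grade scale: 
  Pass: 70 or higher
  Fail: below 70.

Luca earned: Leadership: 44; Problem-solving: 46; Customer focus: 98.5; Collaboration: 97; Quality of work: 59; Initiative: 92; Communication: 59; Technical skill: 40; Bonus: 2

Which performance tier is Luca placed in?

Weighted total:
  Leadership 44 × 0.05 = 2.2
  Problem-solving 46 × 0.06 = 2.76
  Customer focus 98.5 × 0.16 = 15.76
  Collaboration 97 × 0.09 = 8.73
  Quality of work 59 × 0.2 = 11.8
  Initiative 92 × 0.15 = 13.8
  Communication 59 × 0.18 = 10.62
  Technical skill 40 × 0.11 = 4.4
Sum = 70.07
Bonus: 70.07 + 2 = 72.07
72.07 ≥ 70 → Pass

Pass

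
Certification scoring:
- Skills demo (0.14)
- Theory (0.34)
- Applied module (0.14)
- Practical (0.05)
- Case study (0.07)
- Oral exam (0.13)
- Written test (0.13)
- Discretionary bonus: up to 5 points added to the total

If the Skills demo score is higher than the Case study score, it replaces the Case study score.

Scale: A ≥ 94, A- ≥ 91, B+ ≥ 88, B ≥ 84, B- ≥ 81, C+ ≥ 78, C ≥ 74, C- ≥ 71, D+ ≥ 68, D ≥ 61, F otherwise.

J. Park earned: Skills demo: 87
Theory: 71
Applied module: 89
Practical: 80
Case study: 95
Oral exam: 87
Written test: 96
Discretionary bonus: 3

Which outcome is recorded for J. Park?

B

Skills demo (87) ≤ Case study (95), so Case study stays at 95.
Weighted total:
  Skills demo 87 × 0.14 = 12.18
  Theory 71 × 0.34 = 24.14
  Applied module 89 × 0.14 = 12.46
  Practical 80 × 0.05 = 4
  Case study 95 × 0.07 = 6.65
  Oral exam 87 × 0.13 = 11.31
  Written test 96 × 0.13 = 12.48
Sum = 83.22
Discretionary bonus: 83.22 + 3 = 86.22
86.22 is ≥ 84 and < 88 → B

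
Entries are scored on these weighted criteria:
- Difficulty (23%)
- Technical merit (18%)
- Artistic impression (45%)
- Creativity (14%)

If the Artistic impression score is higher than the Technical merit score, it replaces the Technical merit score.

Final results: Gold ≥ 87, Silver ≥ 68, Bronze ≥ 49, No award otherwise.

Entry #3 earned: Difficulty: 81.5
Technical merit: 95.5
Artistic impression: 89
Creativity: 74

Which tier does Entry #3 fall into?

Artistic impression (89) ≤ Technical merit (95.5), so Technical merit stays at 95.5.
Weighted total:
  Difficulty 81.5 × 0.23 = 18.745
  Technical merit 95.5 × 0.18 = 17.19
  Artistic impression 89 × 0.45 = 40.05
  Creativity 74 × 0.14 = 10.36
Sum = 86.345
86.345 is ≥ 68 and < 87 → Silver

Silver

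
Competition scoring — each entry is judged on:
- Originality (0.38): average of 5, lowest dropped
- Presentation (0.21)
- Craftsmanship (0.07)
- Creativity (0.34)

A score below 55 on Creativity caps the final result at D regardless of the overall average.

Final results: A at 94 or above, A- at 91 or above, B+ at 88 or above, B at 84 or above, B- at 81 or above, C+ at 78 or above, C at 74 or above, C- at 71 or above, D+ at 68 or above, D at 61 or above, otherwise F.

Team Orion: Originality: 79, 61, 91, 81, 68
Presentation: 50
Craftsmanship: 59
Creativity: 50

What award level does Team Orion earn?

D

Originality: drop 61 → average of remaining 4 = 319/4 = 79.75
Creativity score 50 < 55: minimum not met.
Weighted total:
  Originality 79.75 × 0.38 = 30.305
  Presentation 50 × 0.21 = 10.5
  Craftsmanship 59 × 0.07 = 4.13
  Creativity 50 × 0.34 = 17
Sum = 61.935
61.935 would be D; cap at D applies → D.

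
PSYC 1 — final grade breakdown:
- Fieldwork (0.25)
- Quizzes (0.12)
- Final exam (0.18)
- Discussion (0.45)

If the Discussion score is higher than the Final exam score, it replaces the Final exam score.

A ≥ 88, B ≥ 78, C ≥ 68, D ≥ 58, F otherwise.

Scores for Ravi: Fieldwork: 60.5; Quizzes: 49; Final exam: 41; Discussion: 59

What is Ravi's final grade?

D

Discussion (59) > Final exam (41), so Final exam counts as 59.
Weighted total:
  Fieldwork 60.5 × 0.25 = 15.125
  Quizzes 49 × 0.12 = 5.88
  Final exam 59 × 0.18 = 10.62
  Discussion 59 × 0.45 = 26.55
Sum = 58.175
58.175 is ≥ 58 and < 68 → D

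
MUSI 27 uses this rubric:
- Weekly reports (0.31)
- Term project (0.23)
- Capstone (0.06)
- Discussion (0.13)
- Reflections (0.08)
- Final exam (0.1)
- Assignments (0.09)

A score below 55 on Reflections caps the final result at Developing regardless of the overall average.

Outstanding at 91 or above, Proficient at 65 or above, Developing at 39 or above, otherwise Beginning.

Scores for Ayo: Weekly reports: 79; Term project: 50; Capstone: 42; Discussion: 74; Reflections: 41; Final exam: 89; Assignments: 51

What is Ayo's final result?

Reflections score 41 < 55: minimum not met.
Weighted total:
  Weekly reports 79 × 0.31 = 24.49
  Term project 50 × 0.23 = 11.5
  Capstone 42 × 0.06 = 2.52
  Discussion 74 × 0.13 = 9.62
  Reflections 41 × 0.08 = 3.28
  Final exam 89 × 0.1 = 8.9
  Assignments 51 × 0.09 = 4.59
Sum = 64.9
64.9 would be Developing; cap at Developing applies → Developing.

Developing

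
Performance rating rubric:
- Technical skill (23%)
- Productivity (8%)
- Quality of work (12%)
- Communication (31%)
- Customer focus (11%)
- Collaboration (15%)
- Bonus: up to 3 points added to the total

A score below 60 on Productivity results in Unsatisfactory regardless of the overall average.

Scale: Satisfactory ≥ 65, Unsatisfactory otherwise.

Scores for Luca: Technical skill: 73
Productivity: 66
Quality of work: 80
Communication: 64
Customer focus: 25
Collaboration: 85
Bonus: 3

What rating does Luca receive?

Productivity score 66 ≥ 60: minimum met.
Weighted total:
  Technical skill 73 × 0.23 = 16.79
  Productivity 66 × 0.08 = 5.28
  Quality of work 80 × 0.12 = 9.6
  Communication 64 × 0.31 = 19.84
  Customer focus 25 × 0.11 = 2.75
  Collaboration 85 × 0.15 = 12.75
Sum = 67.01
Bonus: 67.01 + 3 = 70.01
70.01 ≥ 65 → Satisfactory

Satisfactory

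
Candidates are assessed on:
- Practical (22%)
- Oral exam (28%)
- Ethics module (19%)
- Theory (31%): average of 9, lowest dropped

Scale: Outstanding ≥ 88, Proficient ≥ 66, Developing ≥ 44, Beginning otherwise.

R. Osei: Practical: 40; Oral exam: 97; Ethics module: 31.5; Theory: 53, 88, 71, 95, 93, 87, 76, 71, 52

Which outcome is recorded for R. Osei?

Theory: drop 52 → average of remaining 8 = 634/8 = 79.25
Weighted total:
  Practical 40 × 0.22 = 8.8
  Oral exam 97 × 0.28 = 27.16
  Ethics module 31.5 × 0.19 = 5.985
  Theory 79.25 × 0.31 = 24.5675
Sum = 66.5125
66.5125 is ≥ 66 and < 88 → Proficient

Proficient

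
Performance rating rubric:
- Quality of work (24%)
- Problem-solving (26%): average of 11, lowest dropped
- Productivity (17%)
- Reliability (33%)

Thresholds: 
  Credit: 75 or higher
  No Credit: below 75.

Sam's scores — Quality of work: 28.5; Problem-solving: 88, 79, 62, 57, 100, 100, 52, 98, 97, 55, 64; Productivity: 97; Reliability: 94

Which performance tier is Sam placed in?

Credit

Problem-solving: drop 52 → average of remaining 10 = 800/10 = 80
Weighted total:
  Quality of work 28.5 × 0.24 = 6.84
  Problem-solving 80 × 0.26 = 20.8
  Productivity 97 × 0.17 = 16.49
  Reliability 94 × 0.33 = 31.02
Sum = 75.15
75.15 ≥ 75 → Credit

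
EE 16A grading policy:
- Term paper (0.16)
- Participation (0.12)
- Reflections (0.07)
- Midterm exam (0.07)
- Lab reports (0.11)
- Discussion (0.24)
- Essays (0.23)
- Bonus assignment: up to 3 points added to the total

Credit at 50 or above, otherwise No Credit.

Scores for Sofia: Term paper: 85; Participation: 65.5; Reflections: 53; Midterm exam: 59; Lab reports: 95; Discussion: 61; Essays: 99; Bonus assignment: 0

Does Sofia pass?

Credit

Weighted total:
  Term paper 85 × 0.16 = 13.6
  Participation 65.5 × 0.12 = 7.86
  Reflections 53 × 0.07 = 3.71
  Midterm exam 59 × 0.07 = 4.13
  Lab reports 95 × 0.11 = 10.45
  Discussion 61 × 0.24 = 14.64
  Essays 99 × 0.23 = 22.77
Sum = 77.16
Bonus assignment: 77.16 + 0 = 77.16
77.16 ≥ 50 → Credit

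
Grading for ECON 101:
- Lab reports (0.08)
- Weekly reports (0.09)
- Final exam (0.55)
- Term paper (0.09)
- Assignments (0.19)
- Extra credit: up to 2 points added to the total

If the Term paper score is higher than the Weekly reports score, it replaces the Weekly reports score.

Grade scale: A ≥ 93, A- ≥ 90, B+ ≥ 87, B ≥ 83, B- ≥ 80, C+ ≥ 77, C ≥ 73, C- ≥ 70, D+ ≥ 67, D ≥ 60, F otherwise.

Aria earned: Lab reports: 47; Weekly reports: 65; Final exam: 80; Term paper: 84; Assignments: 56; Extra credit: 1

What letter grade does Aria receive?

C

Term paper (84) > Weekly reports (65), so Weekly reports counts as 84.
Weighted total:
  Lab reports 47 × 0.08 = 3.76
  Weekly reports 84 × 0.09 = 7.56
  Final exam 80 × 0.55 = 44
  Term paper 84 × 0.09 = 7.56
  Assignments 56 × 0.19 = 10.64
Sum = 73.52
Extra credit: 73.52 + 1 = 74.52
74.52 is ≥ 73 and < 77 → C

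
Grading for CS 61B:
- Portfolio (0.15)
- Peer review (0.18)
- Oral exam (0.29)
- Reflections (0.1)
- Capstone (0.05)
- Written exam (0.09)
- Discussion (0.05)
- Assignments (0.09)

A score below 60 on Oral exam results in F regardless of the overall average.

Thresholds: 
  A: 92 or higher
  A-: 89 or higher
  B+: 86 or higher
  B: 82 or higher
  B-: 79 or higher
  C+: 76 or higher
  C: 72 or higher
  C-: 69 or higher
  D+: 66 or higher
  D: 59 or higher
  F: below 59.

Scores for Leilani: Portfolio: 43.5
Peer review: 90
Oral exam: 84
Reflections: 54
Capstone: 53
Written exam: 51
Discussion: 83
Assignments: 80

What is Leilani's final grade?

Oral exam score 84 ≥ 60: minimum met.
Weighted total:
  Portfolio 43.5 × 0.15 = 6.525
  Peer review 90 × 0.18 = 16.2
  Oral exam 84 × 0.29 = 24.36
  Reflections 54 × 0.1 = 5.4
  Capstone 53 × 0.05 = 2.65
  Written exam 51 × 0.09 = 4.59
  Discussion 83 × 0.05 = 4.15
  Assignments 80 × 0.09 = 7.2
Sum = 71.075
71.075 is ≥ 69 and < 72 → C-

C-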